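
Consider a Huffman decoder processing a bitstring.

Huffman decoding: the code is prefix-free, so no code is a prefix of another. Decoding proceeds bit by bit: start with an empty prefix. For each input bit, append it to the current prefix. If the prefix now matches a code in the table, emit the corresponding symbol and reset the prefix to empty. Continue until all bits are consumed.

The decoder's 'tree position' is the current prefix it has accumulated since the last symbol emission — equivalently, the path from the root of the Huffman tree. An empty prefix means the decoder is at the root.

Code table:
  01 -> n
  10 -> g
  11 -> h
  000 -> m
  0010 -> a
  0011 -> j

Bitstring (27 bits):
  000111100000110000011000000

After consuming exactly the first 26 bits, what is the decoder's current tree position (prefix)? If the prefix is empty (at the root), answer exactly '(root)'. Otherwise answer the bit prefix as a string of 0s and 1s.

Answer: 00

Derivation:
Bit 0: prefix='0' (no match yet)
Bit 1: prefix='00' (no match yet)
Bit 2: prefix='000' -> emit 'm', reset
Bit 3: prefix='1' (no match yet)
Bit 4: prefix='11' -> emit 'h', reset
Bit 5: prefix='1' (no match yet)
Bit 6: prefix='11' -> emit 'h', reset
Bit 7: prefix='0' (no match yet)
Bit 8: prefix='00' (no match yet)
Bit 9: prefix='000' -> emit 'm', reset
Bit 10: prefix='0' (no match yet)
Bit 11: prefix='00' (no match yet)
Bit 12: prefix='001' (no match yet)
Bit 13: prefix='0011' -> emit 'j', reset
Bit 14: prefix='0' (no match yet)
Bit 15: prefix='00' (no match yet)
Bit 16: prefix='000' -> emit 'm', reset
Bit 17: prefix='0' (no match yet)
Bit 18: prefix='00' (no match yet)
Bit 19: prefix='001' (no match yet)
Bit 20: prefix='0011' -> emit 'j', reset
Bit 21: prefix='0' (no match yet)
Bit 22: prefix='00' (no match yet)
Bit 23: prefix='000' -> emit 'm', reset
Bit 24: prefix='0' (no match yet)
Bit 25: prefix='00' (no match yet)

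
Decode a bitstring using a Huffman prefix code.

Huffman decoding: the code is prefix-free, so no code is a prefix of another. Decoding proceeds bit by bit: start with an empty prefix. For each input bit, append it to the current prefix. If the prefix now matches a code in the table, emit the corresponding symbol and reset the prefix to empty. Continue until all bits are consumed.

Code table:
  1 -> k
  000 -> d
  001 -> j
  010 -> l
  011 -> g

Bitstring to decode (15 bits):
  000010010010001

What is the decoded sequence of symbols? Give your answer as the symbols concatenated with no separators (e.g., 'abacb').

Answer: dlllj

Derivation:
Bit 0: prefix='0' (no match yet)
Bit 1: prefix='00' (no match yet)
Bit 2: prefix='000' -> emit 'd', reset
Bit 3: prefix='0' (no match yet)
Bit 4: prefix='01' (no match yet)
Bit 5: prefix='010' -> emit 'l', reset
Bit 6: prefix='0' (no match yet)
Bit 7: prefix='01' (no match yet)
Bit 8: prefix='010' -> emit 'l', reset
Bit 9: prefix='0' (no match yet)
Bit 10: prefix='01' (no match yet)
Bit 11: prefix='010' -> emit 'l', reset
Bit 12: prefix='0' (no match yet)
Bit 13: prefix='00' (no match yet)
Bit 14: prefix='001' -> emit 'j', reset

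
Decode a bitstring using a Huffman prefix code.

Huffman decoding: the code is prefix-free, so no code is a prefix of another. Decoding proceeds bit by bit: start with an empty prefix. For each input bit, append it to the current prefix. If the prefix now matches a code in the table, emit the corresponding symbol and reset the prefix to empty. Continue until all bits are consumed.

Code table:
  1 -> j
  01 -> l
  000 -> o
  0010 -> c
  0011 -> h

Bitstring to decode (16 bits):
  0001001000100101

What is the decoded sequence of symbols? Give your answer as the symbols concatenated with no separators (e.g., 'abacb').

Answer: ojccll

Derivation:
Bit 0: prefix='0' (no match yet)
Bit 1: prefix='00' (no match yet)
Bit 2: prefix='000' -> emit 'o', reset
Bit 3: prefix='1' -> emit 'j', reset
Bit 4: prefix='0' (no match yet)
Bit 5: prefix='00' (no match yet)
Bit 6: prefix='001' (no match yet)
Bit 7: prefix='0010' -> emit 'c', reset
Bit 8: prefix='0' (no match yet)
Bit 9: prefix='00' (no match yet)
Bit 10: prefix='001' (no match yet)
Bit 11: prefix='0010' -> emit 'c', reset
Bit 12: prefix='0' (no match yet)
Bit 13: prefix='01' -> emit 'l', reset
Bit 14: prefix='0' (no match yet)
Bit 15: prefix='01' -> emit 'l', reset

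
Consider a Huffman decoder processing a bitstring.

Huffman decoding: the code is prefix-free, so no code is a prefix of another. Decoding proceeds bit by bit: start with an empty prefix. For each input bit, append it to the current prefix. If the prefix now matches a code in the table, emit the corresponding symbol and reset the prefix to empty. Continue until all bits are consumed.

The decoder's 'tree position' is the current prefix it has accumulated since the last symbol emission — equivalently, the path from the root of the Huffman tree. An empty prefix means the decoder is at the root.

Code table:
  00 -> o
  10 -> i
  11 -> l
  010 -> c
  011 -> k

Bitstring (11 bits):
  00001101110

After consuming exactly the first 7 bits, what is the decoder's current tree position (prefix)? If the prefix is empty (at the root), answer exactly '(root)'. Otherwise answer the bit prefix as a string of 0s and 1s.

Bit 0: prefix='0' (no match yet)
Bit 1: prefix='00' -> emit 'o', reset
Bit 2: prefix='0' (no match yet)
Bit 3: prefix='00' -> emit 'o', reset
Bit 4: prefix='1' (no match yet)
Bit 5: prefix='11' -> emit 'l', reset
Bit 6: prefix='0' (no match yet)

Answer: 0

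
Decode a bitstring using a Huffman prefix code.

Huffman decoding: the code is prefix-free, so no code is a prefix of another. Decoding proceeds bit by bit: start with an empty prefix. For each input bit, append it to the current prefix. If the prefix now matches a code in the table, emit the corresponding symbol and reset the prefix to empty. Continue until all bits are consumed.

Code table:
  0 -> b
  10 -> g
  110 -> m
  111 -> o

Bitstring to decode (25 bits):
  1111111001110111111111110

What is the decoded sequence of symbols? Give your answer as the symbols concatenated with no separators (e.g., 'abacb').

Answer: oogbobooom

Derivation:
Bit 0: prefix='1' (no match yet)
Bit 1: prefix='11' (no match yet)
Bit 2: prefix='111' -> emit 'o', reset
Bit 3: prefix='1' (no match yet)
Bit 4: prefix='11' (no match yet)
Bit 5: prefix='111' -> emit 'o', reset
Bit 6: prefix='1' (no match yet)
Bit 7: prefix='10' -> emit 'g', reset
Bit 8: prefix='0' -> emit 'b', reset
Bit 9: prefix='1' (no match yet)
Bit 10: prefix='11' (no match yet)
Bit 11: prefix='111' -> emit 'o', reset
Bit 12: prefix='0' -> emit 'b', reset
Bit 13: prefix='1' (no match yet)
Bit 14: prefix='11' (no match yet)
Bit 15: prefix='111' -> emit 'o', reset
Bit 16: prefix='1' (no match yet)
Bit 17: prefix='11' (no match yet)
Bit 18: prefix='111' -> emit 'o', reset
Bit 19: prefix='1' (no match yet)
Bit 20: prefix='11' (no match yet)
Bit 21: prefix='111' -> emit 'o', reset
Bit 22: prefix='1' (no match yet)
Bit 23: prefix='11' (no match yet)
Bit 24: prefix='110' -> emit 'm', reset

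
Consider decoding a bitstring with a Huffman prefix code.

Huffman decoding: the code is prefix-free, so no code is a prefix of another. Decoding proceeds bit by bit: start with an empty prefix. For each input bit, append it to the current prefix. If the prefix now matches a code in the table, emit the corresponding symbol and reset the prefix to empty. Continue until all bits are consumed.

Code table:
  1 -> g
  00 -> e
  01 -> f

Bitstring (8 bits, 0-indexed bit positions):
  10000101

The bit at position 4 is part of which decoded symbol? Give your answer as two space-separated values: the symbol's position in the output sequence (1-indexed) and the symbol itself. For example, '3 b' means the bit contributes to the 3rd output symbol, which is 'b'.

Answer: 3 e

Derivation:
Bit 0: prefix='1' -> emit 'g', reset
Bit 1: prefix='0' (no match yet)
Bit 2: prefix='00' -> emit 'e', reset
Bit 3: prefix='0' (no match yet)
Bit 4: prefix='00' -> emit 'e', reset
Bit 5: prefix='1' -> emit 'g', reset
Bit 6: prefix='0' (no match yet)
Bit 7: prefix='01' -> emit 'f', reset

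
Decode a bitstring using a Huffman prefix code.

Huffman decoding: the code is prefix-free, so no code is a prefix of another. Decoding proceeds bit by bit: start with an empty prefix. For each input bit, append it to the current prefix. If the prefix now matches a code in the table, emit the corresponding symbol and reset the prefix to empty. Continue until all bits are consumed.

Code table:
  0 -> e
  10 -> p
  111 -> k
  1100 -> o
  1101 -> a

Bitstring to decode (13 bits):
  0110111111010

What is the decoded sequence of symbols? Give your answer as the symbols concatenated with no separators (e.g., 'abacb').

Bit 0: prefix='0' -> emit 'e', reset
Bit 1: prefix='1' (no match yet)
Bit 2: prefix='11' (no match yet)
Bit 3: prefix='110' (no match yet)
Bit 4: prefix='1101' -> emit 'a', reset
Bit 5: prefix='1' (no match yet)
Bit 6: prefix='11' (no match yet)
Bit 7: prefix='111' -> emit 'k', reset
Bit 8: prefix='1' (no match yet)
Bit 9: prefix='11' (no match yet)
Bit 10: prefix='110' (no match yet)
Bit 11: prefix='1101' -> emit 'a', reset
Bit 12: prefix='0' -> emit 'e', reset

Answer: eakae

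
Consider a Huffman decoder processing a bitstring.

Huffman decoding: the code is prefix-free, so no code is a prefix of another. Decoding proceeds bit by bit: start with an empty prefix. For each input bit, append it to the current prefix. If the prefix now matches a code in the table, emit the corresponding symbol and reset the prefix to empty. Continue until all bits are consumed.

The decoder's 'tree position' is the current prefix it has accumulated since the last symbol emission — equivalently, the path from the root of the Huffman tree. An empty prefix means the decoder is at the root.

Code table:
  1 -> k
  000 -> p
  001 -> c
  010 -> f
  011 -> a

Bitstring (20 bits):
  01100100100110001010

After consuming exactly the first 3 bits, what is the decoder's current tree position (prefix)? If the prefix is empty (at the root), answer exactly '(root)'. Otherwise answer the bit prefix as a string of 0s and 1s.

Bit 0: prefix='0' (no match yet)
Bit 1: prefix='01' (no match yet)
Bit 2: prefix='011' -> emit 'a', reset

Answer: (root)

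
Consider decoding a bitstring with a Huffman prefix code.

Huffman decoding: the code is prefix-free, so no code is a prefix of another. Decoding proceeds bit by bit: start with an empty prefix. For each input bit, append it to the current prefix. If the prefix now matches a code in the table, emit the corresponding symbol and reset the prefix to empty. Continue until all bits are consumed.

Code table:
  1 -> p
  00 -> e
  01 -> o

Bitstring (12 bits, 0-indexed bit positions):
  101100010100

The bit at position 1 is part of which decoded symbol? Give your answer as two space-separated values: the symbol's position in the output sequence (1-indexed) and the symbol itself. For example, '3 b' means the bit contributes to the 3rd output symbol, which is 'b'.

Answer: 2 o

Derivation:
Bit 0: prefix='1' -> emit 'p', reset
Bit 1: prefix='0' (no match yet)
Bit 2: prefix='01' -> emit 'o', reset
Bit 3: prefix='1' -> emit 'p', reset
Bit 4: prefix='0' (no match yet)
Bit 5: prefix='00' -> emit 'e', reset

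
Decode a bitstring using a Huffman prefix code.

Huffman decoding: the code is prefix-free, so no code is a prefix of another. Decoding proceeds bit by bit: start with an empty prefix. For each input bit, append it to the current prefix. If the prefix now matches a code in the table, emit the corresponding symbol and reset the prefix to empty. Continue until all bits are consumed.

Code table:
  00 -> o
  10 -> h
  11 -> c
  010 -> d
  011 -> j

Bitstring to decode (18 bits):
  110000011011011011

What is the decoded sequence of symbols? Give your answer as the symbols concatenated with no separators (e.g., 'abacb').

Answer: coojjjj

Derivation:
Bit 0: prefix='1' (no match yet)
Bit 1: prefix='11' -> emit 'c', reset
Bit 2: prefix='0' (no match yet)
Bit 3: prefix='00' -> emit 'o', reset
Bit 4: prefix='0' (no match yet)
Bit 5: prefix='00' -> emit 'o', reset
Bit 6: prefix='0' (no match yet)
Bit 7: prefix='01' (no match yet)
Bit 8: prefix='011' -> emit 'j', reset
Bit 9: prefix='0' (no match yet)
Bit 10: prefix='01' (no match yet)
Bit 11: prefix='011' -> emit 'j', reset
Bit 12: prefix='0' (no match yet)
Bit 13: prefix='01' (no match yet)
Bit 14: prefix='011' -> emit 'j', reset
Bit 15: prefix='0' (no match yet)
Bit 16: prefix='01' (no match yet)
Bit 17: prefix='011' -> emit 'j', reset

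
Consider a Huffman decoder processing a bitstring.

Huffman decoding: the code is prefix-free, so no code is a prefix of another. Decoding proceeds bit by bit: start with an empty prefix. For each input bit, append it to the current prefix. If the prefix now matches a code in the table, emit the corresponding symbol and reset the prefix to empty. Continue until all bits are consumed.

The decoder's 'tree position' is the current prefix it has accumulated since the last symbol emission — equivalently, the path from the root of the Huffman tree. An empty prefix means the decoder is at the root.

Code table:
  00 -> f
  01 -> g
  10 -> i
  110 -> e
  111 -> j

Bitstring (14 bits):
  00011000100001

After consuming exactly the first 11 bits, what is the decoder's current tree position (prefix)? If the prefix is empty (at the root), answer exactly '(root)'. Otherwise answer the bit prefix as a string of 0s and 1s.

Answer: 0

Derivation:
Bit 0: prefix='0' (no match yet)
Bit 1: prefix='00' -> emit 'f', reset
Bit 2: prefix='0' (no match yet)
Bit 3: prefix='01' -> emit 'g', reset
Bit 4: prefix='1' (no match yet)
Bit 5: prefix='10' -> emit 'i', reset
Bit 6: prefix='0' (no match yet)
Bit 7: prefix='00' -> emit 'f', reset
Bit 8: prefix='1' (no match yet)
Bit 9: prefix='10' -> emit 'i', reset
Bit 10: prefix='0' (no match yet)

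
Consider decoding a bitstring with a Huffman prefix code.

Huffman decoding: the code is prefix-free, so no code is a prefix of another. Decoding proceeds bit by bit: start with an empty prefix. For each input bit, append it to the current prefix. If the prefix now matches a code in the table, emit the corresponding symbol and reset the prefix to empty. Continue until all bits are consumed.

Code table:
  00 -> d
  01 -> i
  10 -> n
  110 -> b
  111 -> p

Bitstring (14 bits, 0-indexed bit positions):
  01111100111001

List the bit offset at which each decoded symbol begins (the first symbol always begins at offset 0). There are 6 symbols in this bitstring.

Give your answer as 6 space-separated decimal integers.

Answer: 0 2 5 7 9 12

Derivation:
Bit 0: prefix='0' (no match yet)
Bit 1: prefix='01' -> emit 'i', reset
Bit 2: prefix='1' (no match yet)
Bit 3: prefix='11' (no match yet)
Bit 4: prefix='111' -> emit 'p', reset
Bit 5: prefix='1' (no match yet)
Bit 6: prefix='10' -> emit 'n', reset
Bit 7: prefix='0' (no match yet)
Bit 8: prefix='01' -> emit 'i', reset
Bit 9: prefix='1' (no match yet)
Bit 10: prefix='11' (no match yet)
Bit 11: prefix='110' -> emit 'b', reset
Bit 12: prefix='0' (no match yet)
Bit 13: prefix='01' -> emit 'i', reset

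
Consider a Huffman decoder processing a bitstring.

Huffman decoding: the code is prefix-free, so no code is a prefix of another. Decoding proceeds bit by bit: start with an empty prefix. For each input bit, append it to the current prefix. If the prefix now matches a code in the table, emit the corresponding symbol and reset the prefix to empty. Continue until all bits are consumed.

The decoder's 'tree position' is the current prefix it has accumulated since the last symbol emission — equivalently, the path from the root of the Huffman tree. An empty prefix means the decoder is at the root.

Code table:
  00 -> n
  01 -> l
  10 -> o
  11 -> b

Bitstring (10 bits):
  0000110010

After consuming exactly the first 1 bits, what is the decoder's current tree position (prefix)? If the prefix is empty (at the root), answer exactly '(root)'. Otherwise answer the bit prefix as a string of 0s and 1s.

Bit 0: prefix='0' (no match yet)

Answer: 0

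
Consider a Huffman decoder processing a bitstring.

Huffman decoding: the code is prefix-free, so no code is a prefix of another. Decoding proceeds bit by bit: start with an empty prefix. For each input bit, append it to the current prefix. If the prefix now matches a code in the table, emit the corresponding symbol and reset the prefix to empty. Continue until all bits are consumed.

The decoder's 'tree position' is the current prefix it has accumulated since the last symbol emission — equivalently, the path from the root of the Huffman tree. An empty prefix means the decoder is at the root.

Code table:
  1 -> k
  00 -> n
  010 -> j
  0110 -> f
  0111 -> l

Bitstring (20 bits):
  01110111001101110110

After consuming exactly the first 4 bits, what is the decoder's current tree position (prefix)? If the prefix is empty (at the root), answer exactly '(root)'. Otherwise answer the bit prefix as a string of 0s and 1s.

Answer: (root)

Derivation:
Bit 0: prefix='0' (no match yet)
Bit 1: prefix='01' (no match yet)
Bit 2: prefix='011' (no match yet)
Bit 3: prefix='0111' -> emit 'l', reset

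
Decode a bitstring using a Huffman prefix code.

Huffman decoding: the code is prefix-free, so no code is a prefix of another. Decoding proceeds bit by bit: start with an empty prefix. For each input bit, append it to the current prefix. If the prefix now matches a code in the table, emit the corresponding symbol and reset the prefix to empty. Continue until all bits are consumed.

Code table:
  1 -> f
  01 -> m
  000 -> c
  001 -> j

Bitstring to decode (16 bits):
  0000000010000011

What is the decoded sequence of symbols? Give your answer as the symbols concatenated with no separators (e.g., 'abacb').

Answer: ccjcjf

Derivation:
Bit 0: prefix='0' (no match yet)
Bit 1: prefix='00' (no match yet)
Bit 2: prefix='000' -> emit 'c', reset
Bit 3: prefix='0' (no match yet)
Bit 4: prefix='00' (no match yet)
Bit 5: prefix='000' -> emit 'c', reset
Bit 6: prefix='0' (no match yet)
Bit 7: prefix='00' (no match yet)
Bit 8: prefix='001' -> emit 'j', reset
Bit 9: prefix='0' (no match yet)
Bit 10: prefix='00' (no match yet)
Bit 11: prefix='000' -> emit 'c', reset
Bit 12: prefix='0' (no match yet)
Bit 13: prefix='00' (no match yet)
Bit 14: prefix='001' -> emit 'j', reset
Bit 15: prefix='1' -> emit 'f', reset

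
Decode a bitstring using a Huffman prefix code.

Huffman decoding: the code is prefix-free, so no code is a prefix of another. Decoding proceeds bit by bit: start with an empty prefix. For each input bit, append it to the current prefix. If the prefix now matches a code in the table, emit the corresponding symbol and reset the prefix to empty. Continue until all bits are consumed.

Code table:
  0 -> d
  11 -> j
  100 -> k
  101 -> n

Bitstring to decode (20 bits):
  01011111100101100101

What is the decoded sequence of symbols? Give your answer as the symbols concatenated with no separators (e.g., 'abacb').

Bit 0: prefix='0' -> emit 'd', reset
Bit 1: prefix='1' (no match yet)
Bit 2: prefix='10' (no match yet)
Bit 3: prefix='101' -> emit 'n', reset
Bit 4: prefix='1' (no match yet)
Bit 5: prefix='11' -> emit 'j', reset
Bit 6: prefix='1' (no match yet)
Bit 7: prefix='11' -> emit 'j', reset
Bit 8: prefix='1' (no match yet)
Bit 9: prefix='10' (no match yet)
Bit 10: prefix='100' -> emit 'k', reset
Bit 11: prefix='1' (no match yet)
Bit 12: prefix='10' (no match yet)
Bit 13: prefix='101' -> emit 'n', reset
Bit 14: prefix='1' (no match yet)
Bit 15: prefix='10' (no match yet)
Bit 16: prefix='100' -> emit 'k', reset
Bit 17: prefix='1' (no match yet)
Bit 18: prefix='10' (no match yet)
Bit 19: prefix='101' -> emit 'n', reset

Answer: dnjjknkn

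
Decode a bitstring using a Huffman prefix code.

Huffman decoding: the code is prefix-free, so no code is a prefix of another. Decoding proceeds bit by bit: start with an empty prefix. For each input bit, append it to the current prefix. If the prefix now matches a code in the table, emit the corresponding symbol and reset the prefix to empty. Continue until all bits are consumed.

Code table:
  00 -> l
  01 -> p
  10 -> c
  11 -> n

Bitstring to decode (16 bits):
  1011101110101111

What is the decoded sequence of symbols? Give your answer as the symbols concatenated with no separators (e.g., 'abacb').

Bit 0: prefix='1' (no match yet)
Bit 1: prefix='10' -> emit 'c', reset
Bit 2: prefix='1' (no match yet)
Bit 3: prefix='11' -> emit 'n', reset
Bit 4: prefix='1' (no match yet)
Bit 5: prefix='10' -> emit 'c', reset
Bit 6: prefix='1' (no match yet)
Bit 7: prefix='11' -> emit 'n', reset
Bit 8: prefix='1' (no match yet)
Bit 9: prefix='10' -> emit 'c', reset
Bit 10: prefix='1' (no match yet)
Bit 11: prefix='10' -> emit 'c', reset
Bit 12: prefix='1' (no match yet)
Bit 13: prefix='11' -> emit 'n', reset
Bit 14: prefix='1' (no match yet)
Bit 15: prefix='11' -> emit 'n', reset

Answer: cncnccnn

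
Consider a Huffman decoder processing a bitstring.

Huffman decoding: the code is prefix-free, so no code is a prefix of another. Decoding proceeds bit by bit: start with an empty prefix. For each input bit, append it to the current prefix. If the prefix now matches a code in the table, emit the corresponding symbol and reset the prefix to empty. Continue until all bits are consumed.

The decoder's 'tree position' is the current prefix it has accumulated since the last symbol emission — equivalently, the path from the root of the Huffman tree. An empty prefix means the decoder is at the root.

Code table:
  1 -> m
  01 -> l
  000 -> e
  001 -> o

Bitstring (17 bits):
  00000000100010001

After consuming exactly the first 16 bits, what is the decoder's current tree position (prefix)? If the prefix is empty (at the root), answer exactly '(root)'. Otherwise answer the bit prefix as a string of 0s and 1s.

Answer: (root)

Derivation:
Bit 0: prefix='0' (no match yet)
Bit 1: prefix='00' (no match yet)
Bit 2: prefix='000' -> emit 'e', reset
Bit 3: prefix='0' (no match yet)
Bit 4: prefix='00' (no match yet)
Bit 5: prefix='000' -> emit 'e', reset
Bit 6: prefix='0' (no match yet)
Bit 7: prefix='00' (no match yet)
Bit 8: prefix='001' -> emit 'o', reset
Bit 9: prefix='0' (no match yet)
Bit 10: prefix='00' (no match yet)
Bit 11: prefix='000' -> emit 'e', reset
Bit 12: prefix='1' -> emit 'm', reset
Bit 13: prefix='0' (no match yet)
Bit 14: prefix='00' (no match yet)
Bit 15: prefix='000' -> emit 'e', reset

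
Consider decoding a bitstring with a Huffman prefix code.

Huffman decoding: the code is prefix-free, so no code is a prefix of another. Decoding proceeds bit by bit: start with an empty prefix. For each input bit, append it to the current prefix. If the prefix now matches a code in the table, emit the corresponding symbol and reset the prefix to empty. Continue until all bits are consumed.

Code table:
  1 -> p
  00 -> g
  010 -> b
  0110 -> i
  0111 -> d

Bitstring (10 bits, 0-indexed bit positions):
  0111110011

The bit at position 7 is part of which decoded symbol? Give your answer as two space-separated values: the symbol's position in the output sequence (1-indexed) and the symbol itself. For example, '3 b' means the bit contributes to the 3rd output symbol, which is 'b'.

Answer: 4 g

Derivation:
Bit 0: prefix='0' (no match yet)
Bit 1: prefix='01' (no match yet)
Bit 2: prefix='011' (no match yet)
Bit 3: prefix='0111' -> emit 'd', reset
Bit 4: prefix='1' -> emit 'p', reset
Bit 5: prefix='1' -> emit 'p', reset
Bit 6: prefix='0' (no match yet)
Bit 7: prefix='00' -> emit 'g', reset
Bit 8: prefix='1' -> emit 'p', reset
Bit 9: prefix='1' -> emit 'p', reset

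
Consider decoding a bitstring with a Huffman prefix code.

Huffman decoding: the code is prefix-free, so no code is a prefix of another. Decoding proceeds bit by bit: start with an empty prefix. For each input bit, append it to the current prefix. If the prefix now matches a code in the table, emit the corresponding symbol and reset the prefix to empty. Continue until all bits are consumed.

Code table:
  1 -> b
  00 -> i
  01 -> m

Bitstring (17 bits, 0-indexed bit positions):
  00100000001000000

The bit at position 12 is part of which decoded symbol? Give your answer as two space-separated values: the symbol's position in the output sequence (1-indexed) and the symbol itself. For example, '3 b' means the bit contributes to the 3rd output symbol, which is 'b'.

Bit 0: prefix='0' (no match yet)
Bit 1: prefix='00' -> emit 'i', reset
Bit 2: prefix='1' -> emit 'b', reset
Bit 3: prefix='0' (no match yet)
Bit 4: prefix='00' -> emit 'i', reset
Bit 5: prefix='0' (no match yet)
Bit 6: prefix='00' -> emit 'i', reset
Bit 7: prefix='0' (no match yet)
Bit 8: prefix='00' -> emit 'i', reset
Bit 9: prefix='0' (no match yet)
Bit 10: prefix='01' -> emit 'm', reset
Bit 11: prefix='0' (no match yet)
Bit 12: prefix='00' -> emit 'i', reset
Bit 13: prefix='0' (no match yet)
Bit 14: prefix='00' -> emit 'i', reset
Bit 15: prefix='0' (no match yet)
Bit 16: prefix='00' -> emit 'i', reset

Answer: 7 i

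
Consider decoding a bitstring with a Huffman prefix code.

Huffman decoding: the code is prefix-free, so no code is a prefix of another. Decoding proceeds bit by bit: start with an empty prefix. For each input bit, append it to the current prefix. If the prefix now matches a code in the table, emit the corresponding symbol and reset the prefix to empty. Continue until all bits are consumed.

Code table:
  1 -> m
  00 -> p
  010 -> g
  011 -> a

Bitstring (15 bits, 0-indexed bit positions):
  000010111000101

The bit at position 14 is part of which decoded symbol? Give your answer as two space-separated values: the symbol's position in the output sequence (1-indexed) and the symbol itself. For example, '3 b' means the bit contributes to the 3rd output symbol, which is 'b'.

Bit 0: prefix='0' (no match yet)
Bit 1: prefix='00' -> emit 'p', reset
Bit 2: prefix='0' (no match yet)
Bit 3: prefix='00' -> emit 'p', reset
Bit 4: prefix='1' -> emit 'm', reset
Bit 5: prefix='0' (no match yet)
Bit 6: prefix='01' (no match yet)
Bit 7: prefix='011' -> emit 'a', reset
Bit 8: prefix='1' -> emit 'm', reset
Bit 9: prefix='0' (no match yet)
Bit 10: prefix='00' -> emit 'p', reset
Bit 11: prefix='0' (no match yet)
Bit 12: prefix='01' (no match yet)
Bit 13: prefix='010' -> emit 'g', reset
Bit 14: prefix='1' -> emit 'm', reset

Answer: 8 m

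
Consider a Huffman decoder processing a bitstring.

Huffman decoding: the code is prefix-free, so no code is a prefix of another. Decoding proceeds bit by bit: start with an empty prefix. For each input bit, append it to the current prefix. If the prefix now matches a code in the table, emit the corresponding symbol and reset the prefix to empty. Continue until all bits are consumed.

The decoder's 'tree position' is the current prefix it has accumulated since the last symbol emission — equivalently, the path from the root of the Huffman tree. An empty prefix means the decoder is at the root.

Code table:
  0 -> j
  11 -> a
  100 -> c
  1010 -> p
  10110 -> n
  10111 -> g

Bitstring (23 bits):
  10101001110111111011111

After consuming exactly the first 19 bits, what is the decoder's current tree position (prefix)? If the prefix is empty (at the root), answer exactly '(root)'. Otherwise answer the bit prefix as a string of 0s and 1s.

Bit 0: prefix='1' (no match yet)
Bit 1: prefix='10' (no match yet)
Bit 2: prefix='101' (no match yet)
Bit 3: prefix='1010' -> emit 'p', reset
Bit 4: prefix='1' (no match yet)
Bit 5: prefix='10' (no match yet)
Bit 6: prefix='100' -> emit 'c', reset
Bit 7: prefix='1' (no match yet)
Bit 8: prefix='11' -> emit 'a', reset
Bit 9: prefix='1' (no match yet)
Bit 10: prefix='10' (no match yet)
Bit 11: prefix='101' (no match yet)
Bit 12: prefix='1011' (no match yet)
Bit 13: prefix='10111' -> emit 'g', reset
Bit 14: prefix='1' (no match yet)
Bit 15: prefix='11' -> emit 'a', reset
Bit 16: prefix='1' (no match yet)
Bit 17: prefix='10' (no match yet)
Bit 18: prefix='101' (no match yet)

Answer: 101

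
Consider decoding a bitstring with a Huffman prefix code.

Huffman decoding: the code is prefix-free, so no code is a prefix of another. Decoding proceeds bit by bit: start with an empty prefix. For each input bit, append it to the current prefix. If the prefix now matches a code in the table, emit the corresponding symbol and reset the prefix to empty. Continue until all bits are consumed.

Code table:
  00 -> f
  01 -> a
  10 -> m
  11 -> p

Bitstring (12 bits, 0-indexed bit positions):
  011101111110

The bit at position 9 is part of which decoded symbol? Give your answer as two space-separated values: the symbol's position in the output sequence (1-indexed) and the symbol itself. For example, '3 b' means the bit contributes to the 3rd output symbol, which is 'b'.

Bit 0: prefix='0' (no match yet)
Bit 1: prefix='01' -> emit 'a', reset
Bit 2: prefix='1' (no match yet)
Bit 3: prefix='11' -> emit 'p', reset
Bit 4: prefix='0' (no match yet)
Bit 5: prefix='01' -> emit 'a', reset
Bit 6: prefix='1' (no match yet)
Bit 7: prefix='11' -> emit 'p', reset
Bit 8: prefix='1' (no match yet)
Bit 9: prefix='11' -> emit 'p', reset
Bit 10: prefix='1' (no match yet)
Bit 11: prefix='10' -> emit 'm', reset

Answer: 5 p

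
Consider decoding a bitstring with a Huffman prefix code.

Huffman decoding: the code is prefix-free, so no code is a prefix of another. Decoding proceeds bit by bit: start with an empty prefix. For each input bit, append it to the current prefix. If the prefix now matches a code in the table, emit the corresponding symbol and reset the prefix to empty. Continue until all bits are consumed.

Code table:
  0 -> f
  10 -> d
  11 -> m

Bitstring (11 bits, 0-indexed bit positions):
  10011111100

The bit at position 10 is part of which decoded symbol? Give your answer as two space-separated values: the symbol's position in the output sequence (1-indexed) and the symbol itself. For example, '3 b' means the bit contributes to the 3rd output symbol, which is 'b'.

Answer: 7 f

Derivation:
Bit 0: prefix='1' (no match yet)
Bit 1: prefix='10' -> emit 'd', reset
Bit 2: prefix='0' -> emit 'f', reset
Bit 3: prefix='1' (no match yet)
Bit 4: prefix='11' -> emit 'm', reset
Bit 5: prefix='1' (no match yet)
Bit 6: prefix='11' -> emit 'm', reset
Bit 7: prefix='1' (no match yet)
Bit 8: prefix='11' -> emit 'm', reset
Bit 9: prefix='0' -> emit 'f', reset
Bit 10: prefix='0' -> emit 'f', reset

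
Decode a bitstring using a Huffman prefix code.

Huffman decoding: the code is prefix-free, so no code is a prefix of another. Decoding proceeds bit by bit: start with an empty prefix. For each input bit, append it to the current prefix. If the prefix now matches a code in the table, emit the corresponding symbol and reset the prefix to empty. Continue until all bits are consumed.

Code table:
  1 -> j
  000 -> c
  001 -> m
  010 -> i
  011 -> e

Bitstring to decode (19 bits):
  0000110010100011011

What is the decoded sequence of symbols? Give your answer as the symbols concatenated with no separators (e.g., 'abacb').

Bit 0: prefix='0' (no match yet)
Bit 1: prefix='00' (no match yet)
Bit 2: prefix='000' -> emit 'c', reset
Bit 3: prefix='0' (no match yet)
Bit 4: prefix='01' (no match yet)
Bit 5: prefix='011' -> emit 'e', reset
Bit 6: prefix='0' (no match yet)
Bit 7: prefix='00' (no match yet)
Bit 8: prefix='001' -> emit 'm', reset
Bit 9: prefix='0' (no match yet)
Bit 10: prefix='01' (no match yet)
Bit 11: prefix='010' -> emit 'i', reset
Bit 12: prefix='0' (no match yet)
Bit 13: prefix='00' (no match yet)
Bit 14: prefix='001' -> emit 'm', reset
Bit 15: prefix='1' -> emit 'j', reset
Bit 16: prefix='0' (no match yet)
Bit 17: prefix='01' (no match yet)
Bit 18: prefix='011' -> emit 'e', reset

Answer: cemimje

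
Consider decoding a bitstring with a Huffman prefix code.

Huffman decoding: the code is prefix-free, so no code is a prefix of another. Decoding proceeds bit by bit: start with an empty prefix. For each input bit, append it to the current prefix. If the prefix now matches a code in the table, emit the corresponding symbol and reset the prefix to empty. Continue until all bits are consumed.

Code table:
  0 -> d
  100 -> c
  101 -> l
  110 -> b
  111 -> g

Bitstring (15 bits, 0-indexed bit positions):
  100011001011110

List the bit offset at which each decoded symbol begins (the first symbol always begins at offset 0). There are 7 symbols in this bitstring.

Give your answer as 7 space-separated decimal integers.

Bit 0: prefix='1' (no match yet)
Bit 1: prefix='10' (no match yet)
Bit 2: prefix='100' -> emit 'c', reset
Bit 3: prefix='0' -> emit 'd', reset
Bit 4: prefix='1' (no match yet)
Bit 5: prefix='11' (no match yet)
Bit 6: prefix='110' -> emit 'b', reset
Bit 7: prefix='0' -> emit 'd', reset
Bit 8: prefix='1' (no match yet)
Bit 9: prefix='10' (no match yet)
Bit 10: prefix='101' -> emit 'l', reset
Bit 11: prefix='1' (no match yet)
Bit 12: prefix='11' (no match yet)
Bit 13: prefix='111' -> emit 'g', reset
Bit 14: prefix='0' -> emit 'd', reset

Answer: 0 3 4 7 8 11 14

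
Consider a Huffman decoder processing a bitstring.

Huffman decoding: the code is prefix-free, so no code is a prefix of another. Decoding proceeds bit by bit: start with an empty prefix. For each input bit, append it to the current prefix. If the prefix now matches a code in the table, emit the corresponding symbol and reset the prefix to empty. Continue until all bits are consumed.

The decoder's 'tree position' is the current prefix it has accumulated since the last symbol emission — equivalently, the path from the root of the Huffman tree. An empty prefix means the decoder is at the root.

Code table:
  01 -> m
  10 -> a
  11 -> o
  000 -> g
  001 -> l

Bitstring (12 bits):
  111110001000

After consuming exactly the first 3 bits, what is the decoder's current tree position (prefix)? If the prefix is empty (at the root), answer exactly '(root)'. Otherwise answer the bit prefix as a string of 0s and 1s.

Bit 0: prefix='1' (no match yet)
Bit 1: prefix='11' -> emit 'o', reset
Bit 2: prefix='1' (no match yet)

Answer: 1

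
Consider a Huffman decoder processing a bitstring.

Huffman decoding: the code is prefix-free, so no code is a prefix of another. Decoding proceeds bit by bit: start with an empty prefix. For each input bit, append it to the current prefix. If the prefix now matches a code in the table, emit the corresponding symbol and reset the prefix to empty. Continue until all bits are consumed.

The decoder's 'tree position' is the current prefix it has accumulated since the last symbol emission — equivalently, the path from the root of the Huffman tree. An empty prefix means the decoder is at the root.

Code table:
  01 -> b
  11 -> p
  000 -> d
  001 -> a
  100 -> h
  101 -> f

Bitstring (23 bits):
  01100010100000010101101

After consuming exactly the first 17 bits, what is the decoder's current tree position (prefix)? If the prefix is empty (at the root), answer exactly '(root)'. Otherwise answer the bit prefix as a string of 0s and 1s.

Bit 0: prefix='0' (no match yet)
Bit 1: prefix='01' -> emit 'b', reset
Bit 2: prefix='1' (no match yet)
Bit 3: prefix='10' (no match yet)
Bit 4: prefix='100' -> emit 'h', reset
Bit 5: prefix='0' (no match yet)
Bit 6: prefix='01' -> emit 'b', reset
Bit 7: prefix='0' (no match yet)
Bit 8: prefix='01' -> emit 'b', reset
Bit 9: prefix='0' (no match yet)
Bit 10: prefix='00' (no match yet)
Bit 11: prefix='000' -> emit 'd', reset
Bit 12: prefix='0' (no match yet)
Bit 13: prefix='00' (no match yet)
Bit 14: prefix='000' -> emit 'd', reset
Bit 15: prefix='1' (no match yet)
Bit 16: prefix='10' (no match yet)

Answer: 10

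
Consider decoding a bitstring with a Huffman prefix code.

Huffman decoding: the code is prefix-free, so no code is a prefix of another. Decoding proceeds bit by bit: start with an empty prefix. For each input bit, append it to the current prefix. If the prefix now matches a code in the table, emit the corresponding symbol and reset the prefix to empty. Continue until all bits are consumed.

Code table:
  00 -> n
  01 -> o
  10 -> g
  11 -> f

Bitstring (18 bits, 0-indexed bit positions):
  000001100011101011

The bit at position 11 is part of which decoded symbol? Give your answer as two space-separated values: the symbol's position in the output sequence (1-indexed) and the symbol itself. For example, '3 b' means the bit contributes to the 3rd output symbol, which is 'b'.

Bit 0: prefix='0' (no match yet)
Bit 1: prefix='00' -> emit 'n', reset
Bit 2: prefix='0' (no match yet)
Bit 3: prefix='00' -> emit 'n', reset
Bit 4: prefix='0' (no match yet)
Bit 5: prefix='01' -> emit 'o', reset
Bit 6: prefix='1' (no match yet)
Bit 7: prefix='10' -> emit 'g', reset
Bit 8: prefix='0' (no match yet)
Bit 9: prefix='00' -> emit 'n', reset
Bit 10: prefix='1' (no match yet)
Bit 11: prefix='11' -> emit 'f', reset
Bit 12: prefix='1' (no match yet)
Bit 13: prefix='10' -> emit 'g', reset
Bit 14: prefix='1' (no match yet)
Bit 15: prefix='10' -> emit 'g', reset

Answer: 6 f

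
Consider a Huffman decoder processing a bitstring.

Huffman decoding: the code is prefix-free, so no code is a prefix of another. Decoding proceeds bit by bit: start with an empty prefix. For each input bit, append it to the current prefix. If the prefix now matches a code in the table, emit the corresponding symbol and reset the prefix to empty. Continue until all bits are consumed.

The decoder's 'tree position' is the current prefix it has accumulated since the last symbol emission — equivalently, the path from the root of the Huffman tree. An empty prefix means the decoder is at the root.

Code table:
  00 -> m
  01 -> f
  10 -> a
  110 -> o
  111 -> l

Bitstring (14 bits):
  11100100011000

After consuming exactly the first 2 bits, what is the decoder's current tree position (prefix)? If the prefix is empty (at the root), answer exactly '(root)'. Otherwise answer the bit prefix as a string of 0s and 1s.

Answer: 11

Derivation:
Bit 0: prefix='1' (no match yet)
Bit 1: prefix='11' (no match yet)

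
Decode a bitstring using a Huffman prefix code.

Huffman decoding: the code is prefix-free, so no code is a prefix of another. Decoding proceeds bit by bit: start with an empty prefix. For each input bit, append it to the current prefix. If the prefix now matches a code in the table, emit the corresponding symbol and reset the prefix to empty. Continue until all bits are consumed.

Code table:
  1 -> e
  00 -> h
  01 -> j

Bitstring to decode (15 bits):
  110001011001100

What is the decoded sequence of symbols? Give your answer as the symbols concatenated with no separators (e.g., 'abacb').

Bit 0: prefix='1' -> emit 'e', reset
Bit 1: prefix='1' -> emit 'e', reset
Bit 2: prefix='0' (no match yet)
Bit 3: prefix='00' -> emit 'h', reset
Bit 4: prefix='0' (no match yet)
Bit 5: prefix='01' -> emit 'j', reset
Bit 6: prefix='0' (no match yet)
Bit 7: prefix='01' -> emit 'j', reset
Bit 8: prefix='1' -> emit 'e', reset
Bit 9: prefix='0' (no match yet)
Bit 10: prefix='00' -> emit 'h', reset
Bit 11: prefix='1' -> emit 'e', reset
Bit 12: prefix='1' -> emit 'e', reset
Bit 13: prefix='0' (no match yet)
Bit 14: prefix='00' -> emit 'h', reset

Answer: eehjjeheeh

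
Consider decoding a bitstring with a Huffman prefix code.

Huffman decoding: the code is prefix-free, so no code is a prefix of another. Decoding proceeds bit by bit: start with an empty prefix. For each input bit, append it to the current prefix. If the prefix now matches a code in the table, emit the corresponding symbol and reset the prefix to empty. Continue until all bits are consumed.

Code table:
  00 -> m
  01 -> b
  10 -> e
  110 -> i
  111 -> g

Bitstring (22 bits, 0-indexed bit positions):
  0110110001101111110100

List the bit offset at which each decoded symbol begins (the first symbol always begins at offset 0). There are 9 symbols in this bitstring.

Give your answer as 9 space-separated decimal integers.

Bit 0: prefix='0' (no match yet)
Bit 1: prefix='01' -> emit 'b', reset
Bit 2: prefix='1' (no match yet)
Bit 3: prefix='10' -> emit 'e', reset
Bit 4: prefix='1' (no match yet)
Bit 5: prefix='11' (no match yet)
Bit 6: prefix='110' -> emit 'i', reset
Bit 7: prefix='0' (no match yet)
Bit 8: prefix='00' -> emit 'm', reset
Bit 9: prefix='1' (no match yet)
Bit 10: prefix='11' (no match yet)
Bit 11: prefix='110' -> emit 'i', reset
Bit 12: prefix='1' (no match yet)
Bit 13: prefix='11' (no match yet)
Bit 14: prefix='111' -> emit 'g', reset
Bit 15: prefix='1' (no match yet)
Bit 16: prefix='11' (no match yet)
Bit 17: prefix='111' -> emit 'g', reset
Bit 18: prefix='0' (no match yet)
Bit 19: prefix='01' -> emit 'b', reset
Bit 20: prefix='0' (no match yet)
Bit 21: prefix='00' -> emit 'm', reset

Answer: 0 2 4 7 9 12 15 18 20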